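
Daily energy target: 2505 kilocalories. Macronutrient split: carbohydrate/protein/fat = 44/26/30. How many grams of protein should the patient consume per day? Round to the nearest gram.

163 g/day

Protein energy = 26% × 2505 = 651.3 kcal.
At 4 kcal/g: 651.3 ÷ 4 = 162.825 g.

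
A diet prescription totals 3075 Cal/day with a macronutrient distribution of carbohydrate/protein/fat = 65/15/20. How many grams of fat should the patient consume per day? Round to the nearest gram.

68 g/day

Fat energy = 20% × 3075 = 615 kcal.
At 9 kcal/g: 615 ÷ 9 = 68.3333 g.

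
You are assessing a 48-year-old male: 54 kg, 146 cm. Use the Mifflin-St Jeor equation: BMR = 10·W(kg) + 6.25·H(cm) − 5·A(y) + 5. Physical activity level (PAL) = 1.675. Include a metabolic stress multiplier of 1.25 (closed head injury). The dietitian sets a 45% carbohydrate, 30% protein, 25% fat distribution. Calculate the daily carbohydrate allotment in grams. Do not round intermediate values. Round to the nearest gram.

Mifflin-St Jeor (male): BMR = 10(54) + 6.25(146) − 5(48) + 5 = 540 + 912.5 − 240 + 5 = 1217.5 kcal/day.
TEE = 1217.5 × 1.675 = 2039.3125 kcal/day.
With stress factor 1.25: 2039.3125 × 1.25 = 2549.1406 kcal/day.
Carbohydrate energy = 45% × 2549.1406 = 1147.1133 kcal.
Carbohydrate = 1147.1133 ÷ 4 kcal/g = 286.7783 g.

287 g/day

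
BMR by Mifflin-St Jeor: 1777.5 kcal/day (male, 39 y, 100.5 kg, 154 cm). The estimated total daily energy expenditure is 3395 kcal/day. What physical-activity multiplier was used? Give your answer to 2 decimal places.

Activity factor = TEE ÷ BMR = 3395 ÷ 1777.5 = 1.91.

1.91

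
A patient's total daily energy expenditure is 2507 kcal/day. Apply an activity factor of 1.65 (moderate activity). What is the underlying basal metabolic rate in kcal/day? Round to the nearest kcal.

1519 kcal/day

BMR = TEE ÷ activity factor = 2507 ÷ 1.65 = 1519.3939 kcal/day.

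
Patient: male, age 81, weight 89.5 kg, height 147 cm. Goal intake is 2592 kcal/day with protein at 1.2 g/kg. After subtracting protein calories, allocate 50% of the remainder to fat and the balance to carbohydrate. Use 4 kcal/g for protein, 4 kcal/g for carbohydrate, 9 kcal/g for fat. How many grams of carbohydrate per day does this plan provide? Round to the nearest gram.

Protein = 1.2 × 89.5 = 107.4 g → 107.4 × 4 = 429.6 kcal.
Non-protein calories = 2592 − 429.6 = 2162.4 kcal.
Fat: 50% × 2162.4 = 1081.2 kcal; carbohydrate: 1081.2 kcal.
Carbohydrate: 1081.2 kcal ÷ 4 kcal/g = 270.3 g.

270 g/day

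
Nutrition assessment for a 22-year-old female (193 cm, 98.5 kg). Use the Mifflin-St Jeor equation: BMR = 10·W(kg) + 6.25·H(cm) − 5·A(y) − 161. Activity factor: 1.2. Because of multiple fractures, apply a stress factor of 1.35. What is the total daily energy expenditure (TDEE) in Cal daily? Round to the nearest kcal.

3111 Cal daily

Mifflin-St Jeor (female): BMR = 10(98.5) + 6.25(193) − 5(22) − 161 = 985 + 1206.25 − 110 − 161 = 1920.25 kcal/day.
TEE = BMR × activity factor = 1920.25 × 1.2 = 2304.3 kcal/day.
Apply stress factor: 2304.3 × 1.35 = 3110.805 kcal/day.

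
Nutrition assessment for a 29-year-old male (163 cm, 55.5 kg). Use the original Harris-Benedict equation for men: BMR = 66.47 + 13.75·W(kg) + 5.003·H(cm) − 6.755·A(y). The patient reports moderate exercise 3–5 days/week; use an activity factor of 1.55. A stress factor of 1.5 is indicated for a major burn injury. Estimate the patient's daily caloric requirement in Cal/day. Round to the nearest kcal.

3369 Cal/day

Harris-Benedict: BMR = 66.47 + 13.75(55.5) + 5.003(163) − 6.755(29) = 1449.189 kcal/day.
TEE = BMR × activity factor = 1449.189 × 1.55 = 2246.243 kcal/day.
Apply stress factor: 2246.243 × 1.5 = 3369.3644 kcal/day.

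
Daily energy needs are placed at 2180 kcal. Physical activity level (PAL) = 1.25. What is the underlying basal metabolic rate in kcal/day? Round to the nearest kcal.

1744 kcal/day

BMR = TEE ÷ activity factor = 2180 ÷ 1.25 = 1744 kcal/day.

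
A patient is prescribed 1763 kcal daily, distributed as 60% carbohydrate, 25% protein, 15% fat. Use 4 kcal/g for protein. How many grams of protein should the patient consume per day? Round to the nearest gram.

110 g/day

Protein energy = 25% × 1763 = 440.75 kcal.
At 4 kcal/g: 440.75 ÷ 4 = 110.1875 g.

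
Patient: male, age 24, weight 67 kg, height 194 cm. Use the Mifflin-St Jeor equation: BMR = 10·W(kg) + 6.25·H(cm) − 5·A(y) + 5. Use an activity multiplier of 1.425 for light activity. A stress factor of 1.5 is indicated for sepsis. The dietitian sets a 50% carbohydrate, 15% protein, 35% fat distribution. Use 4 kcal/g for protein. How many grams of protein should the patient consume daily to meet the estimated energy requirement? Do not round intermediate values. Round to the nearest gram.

Mifflin-St Jeor (male): BMR = 10(67) + 6.25(194) − 5(24) + 5 = 670 + 1212.5 − 120 + 5 = 1767.5 kcal/day.
TEE = 1767.5 × 1.425 = 2518.6875 kcal/day.
With stress factor 1.5: 2518.6875 × 1.5 = 3778.0313 kcal/day.
Protein energy = 15% × 3778.0313 = 566.7047 kcal.
Protein = 566.7047 ÷ 4 kcal/g = 141.6762 g.

142 g/day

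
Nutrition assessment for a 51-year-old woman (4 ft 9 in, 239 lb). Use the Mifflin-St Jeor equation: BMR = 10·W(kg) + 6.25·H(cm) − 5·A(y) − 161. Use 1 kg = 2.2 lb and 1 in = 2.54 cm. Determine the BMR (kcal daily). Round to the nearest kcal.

Convert to metric: weight = 239 ÷ 2.2 = 108.6364 kg; height = (4×12 + 9) × 2.54 = 57 × 2.54 = 144.78 cm.
Mifflin-St Jeor (female): BMR = 10(108.6364) + 6.25(144.78) − 5(51) − 161 = 1086.3636 + 904.875 − 255 − 161 = 1575.2386 kcal/day.

1575 kcal daily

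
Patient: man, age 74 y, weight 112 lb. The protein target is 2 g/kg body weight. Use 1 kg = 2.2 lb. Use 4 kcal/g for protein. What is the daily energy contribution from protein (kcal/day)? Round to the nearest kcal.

Weight in kg = 112 ÷ 2.2 = 50.9091 kg.
Protein = 2 g/kg × 50.9091 kg = 101.8182 g/day.
Protein energy = 101.8182 g × 4 kcal/g = 407.2727 kcal/day.

407 kcal/day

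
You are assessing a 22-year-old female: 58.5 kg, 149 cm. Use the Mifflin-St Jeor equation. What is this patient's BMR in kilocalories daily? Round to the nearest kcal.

1245 kilocalories daily

Mifflin-St Jeor (female): BMR = 10(58.5) + 6.25(149) − 5(22) − 161 = 585 + 931.25 − 110 − 161 = 1245.25 kcal/day.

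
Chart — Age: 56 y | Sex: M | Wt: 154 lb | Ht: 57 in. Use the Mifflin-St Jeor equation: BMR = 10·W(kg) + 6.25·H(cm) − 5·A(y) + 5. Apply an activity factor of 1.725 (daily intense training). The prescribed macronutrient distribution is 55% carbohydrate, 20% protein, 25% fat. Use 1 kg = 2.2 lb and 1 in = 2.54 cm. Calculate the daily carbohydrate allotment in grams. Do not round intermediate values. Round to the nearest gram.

315 g/day

Convert to metric: weight = 154 ÷ 2.2 = 70 kg; height = 57 × 2.54 = 144.78 cm.
Mifflin-St Jeor (male): BMR = 10(70) + 6.25(144.78) − 5(56) + 5 = 700 + 904.875 − 280 + 5 = 1329.875 kcal/day.
TEE = 1329.875 × 1.725 = 2294.0344 kcal/day.
Carbohydrate energy = 55% × 2294.0344 = 1261.7189 kcal.
Carbohydrate = 1261.7189 ÷ 4 kcal/g = 315.4297 g.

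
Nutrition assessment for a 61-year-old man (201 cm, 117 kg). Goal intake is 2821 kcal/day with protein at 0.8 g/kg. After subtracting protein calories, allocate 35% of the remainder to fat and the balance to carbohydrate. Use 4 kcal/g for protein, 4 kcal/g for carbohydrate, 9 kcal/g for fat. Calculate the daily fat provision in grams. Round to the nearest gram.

95 g/day

Protein = 0.8 × 117 = 93.6 g → 93.6 × 4 = 374.4 kcal.
Non-protein calories = 2821 − 374.4 = 2446.6 kcal.
Fat: 35% × 2446.6 = 856.31 kcal; carbohydrate: 1590.29 kcal.
Fat: 856.31 kcal ÷ 9 kcal/g = 95.1456 g.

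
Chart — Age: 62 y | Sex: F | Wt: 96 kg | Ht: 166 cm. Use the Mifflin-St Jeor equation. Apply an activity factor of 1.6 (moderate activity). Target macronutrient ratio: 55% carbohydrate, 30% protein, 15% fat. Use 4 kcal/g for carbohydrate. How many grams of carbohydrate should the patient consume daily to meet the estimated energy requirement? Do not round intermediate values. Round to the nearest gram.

336 g/day

Mifflin-St Jeor (female): BMR = 10(96) + 6.25(166) − 5(62) − 161 = 960 + 1037.5 − 310 − 161 = 1526.5 kcal/day.
TEE = 1526.5 × 1.6 = 2442.4 kcal/day.
Carbohydrate energy = 55% × 2442.4 = 1343.32 kcal.
Carbohydrate = 1343.32 ÷ 4 kcal/g = 335.83 g.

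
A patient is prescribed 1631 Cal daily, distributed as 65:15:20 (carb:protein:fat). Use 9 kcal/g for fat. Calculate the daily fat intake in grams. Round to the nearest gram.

Fat energy = 20% × 1631 = 326.2 kcal.
At 9 kcal/g: 326.2 ÷ 9 = 36.2444 g.

36 g/day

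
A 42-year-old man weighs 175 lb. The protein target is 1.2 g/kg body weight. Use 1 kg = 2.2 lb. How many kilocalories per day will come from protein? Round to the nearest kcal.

Weight in kg = 175 ÷ 2.2 = 79.5455 kg.
Protein = 1.2 g/kg × 79.5455 kg = 95.4545 g/day.
Protein energy = 95.4545 g × 4 kcal/g = 381.8182 kcal/day.

382 kcal/day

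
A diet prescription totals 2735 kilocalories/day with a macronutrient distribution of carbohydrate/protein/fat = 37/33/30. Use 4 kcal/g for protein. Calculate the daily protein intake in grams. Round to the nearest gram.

226 g/day

Protein energy = 33% × 2735 = 902.55 kcal.
At 4 kcal/g: 902.55 ÷ 4 = 225.6375 g.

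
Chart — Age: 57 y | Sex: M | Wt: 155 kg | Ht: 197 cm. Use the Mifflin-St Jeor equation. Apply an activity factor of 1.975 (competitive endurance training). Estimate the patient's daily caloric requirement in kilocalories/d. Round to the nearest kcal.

Mifflin-St Jeor (male): BMR = 10(155) + 6.25(197) − 5(57) + 5 = 1550 + 1231.25 − 285 + 5 = 2501.25 kcal/day.
TEE = BMR × activity factor = 2501.25 × 1.975 = 4939.9688 kcal/day.

4940 kilocalories/d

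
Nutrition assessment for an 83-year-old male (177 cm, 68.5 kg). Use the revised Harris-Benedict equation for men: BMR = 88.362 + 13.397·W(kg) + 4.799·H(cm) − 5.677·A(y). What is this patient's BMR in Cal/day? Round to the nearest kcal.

1384 Cal/day

Harris-Benedict: BMR = 88.362 + 13.397(68.5) + 4.799(177) − 5.677(83) = 1384.2885 kcal/day.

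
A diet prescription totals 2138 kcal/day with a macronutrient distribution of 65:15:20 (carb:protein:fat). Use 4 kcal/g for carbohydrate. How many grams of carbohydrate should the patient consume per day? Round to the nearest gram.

347 g/day

Carbohydrate energy = 65% × 2138 = 1389.7 kcal.
At 4 kcal/g: 1389.7 ÷ 4 = 347.425 g.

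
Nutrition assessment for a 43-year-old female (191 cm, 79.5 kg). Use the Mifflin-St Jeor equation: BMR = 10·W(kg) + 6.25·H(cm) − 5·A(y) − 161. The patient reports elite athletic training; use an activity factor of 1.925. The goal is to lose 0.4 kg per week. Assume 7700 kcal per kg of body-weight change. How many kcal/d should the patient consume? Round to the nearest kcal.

2665 kcal/d

Mifflin-St Jeor (female): BMR = 10(79.5) + 6.25(191) − 5(43) − 161 = 795 + 1193.75 − 215 − 161 = 1612.75 kcal/day.
TEE = 1612.75 × 1.925 = 3104.5438 kcal/day.
Required daily deficit = 0.4 × 7700 ÷ 7 = 440 kcal/day.
Target intake = 3104.5438 − 440 = 2664.5438 kcal/day.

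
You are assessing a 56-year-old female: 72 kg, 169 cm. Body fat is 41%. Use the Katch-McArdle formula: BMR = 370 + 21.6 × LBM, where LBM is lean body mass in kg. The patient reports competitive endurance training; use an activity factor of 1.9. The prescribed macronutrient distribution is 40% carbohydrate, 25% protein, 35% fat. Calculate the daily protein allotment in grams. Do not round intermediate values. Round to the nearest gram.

LBM = 72 × (1 − 0.41) = 42.48 kg. Katch-McArdle: BMR = 370 + 21.6 × 42.48 = 1287.568 kcal/day.
TEE = 1287.568 × 1.9 = 2446.3792 kcal/day.
Protein energy = 25% × 2446.3792 = 611.5948 kcal.
Protein = 611.5948 ÷ 4 kcal/g = 152.8987 g.

153 g/day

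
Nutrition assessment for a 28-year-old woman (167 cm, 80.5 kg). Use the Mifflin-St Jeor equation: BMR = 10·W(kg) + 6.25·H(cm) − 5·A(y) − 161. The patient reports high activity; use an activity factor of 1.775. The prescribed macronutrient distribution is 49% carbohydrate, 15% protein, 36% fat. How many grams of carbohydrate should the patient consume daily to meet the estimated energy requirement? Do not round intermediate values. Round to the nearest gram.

Mifflin-St Jeor (female): BMR = 10(80.5) + 6.25(167) − 5(28) − 161 = 805 + 1043.75 − 140 − 161 = 1547.75 kcal/day.
TEE = 1547.75 × 1.775 = 2747.2563 kcal/day.
Carbohydrate energy = 49% × 2747.2563 = 1346.1556 kcal.
Carbohydrate = 1346.1556 ÷ 4 kcal/g = 336.5389 g.

337 g/day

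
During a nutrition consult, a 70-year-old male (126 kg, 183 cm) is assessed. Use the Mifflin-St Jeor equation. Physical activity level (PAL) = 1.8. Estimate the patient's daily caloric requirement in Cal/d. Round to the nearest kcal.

3706 Cal/d

Mifflin-St Jeor (male): BMR = 10(126) + 6.25(183) − 5(70) + 5 = 1260 + 1143.75 − 350 + 5 = 2058.75 kcal/day.
TEE = BMR × activity factor = 2058.75 × 1.8 = 3705.75 kcal/day.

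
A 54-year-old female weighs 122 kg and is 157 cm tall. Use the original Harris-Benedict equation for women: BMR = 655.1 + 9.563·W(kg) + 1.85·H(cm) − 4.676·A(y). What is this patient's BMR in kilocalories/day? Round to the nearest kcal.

1860 kilocalories/day

Harris-Benedict: BMR = 655.1 + 9.563(122) + 1.85(157) − 4.676(54) = 1859.732 kcal/day.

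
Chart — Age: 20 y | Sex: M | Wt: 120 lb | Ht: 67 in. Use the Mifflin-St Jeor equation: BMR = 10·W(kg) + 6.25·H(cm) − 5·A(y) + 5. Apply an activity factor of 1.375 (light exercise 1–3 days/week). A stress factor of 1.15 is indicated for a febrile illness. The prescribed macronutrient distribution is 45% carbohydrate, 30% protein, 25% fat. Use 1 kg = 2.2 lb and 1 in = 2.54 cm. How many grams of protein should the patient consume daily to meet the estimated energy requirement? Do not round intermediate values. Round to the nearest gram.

Convert to metric: weight = 120 ÷ 2.2 = 54.5455 kg; height = 67 × 2.54 = 170.18 cm.
Mifflin-St Jeor (male): BMR = 10(54.5455) + 6.25(170.18) − 5(20) + 5 = 545.4545 + 1063.625 − 100 + 5 = 1514.0795 kcal/day.
TEE = 1514.0795 × 1.375 = 2081.8594 kcal/day.
With stress factor 1.15: 2081.8594 × 1.15 = 2394.1383 kcal/day.
Protein energy = 30% × 2394.1383 = 718.2415 kcal.
Protein = 718.2415 ÷ 4 kcal/g = 179.5604 g.

180 g/day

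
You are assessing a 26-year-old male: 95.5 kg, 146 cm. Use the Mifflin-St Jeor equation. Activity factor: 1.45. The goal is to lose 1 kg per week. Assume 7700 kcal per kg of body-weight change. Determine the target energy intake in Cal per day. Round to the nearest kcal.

Mifflin-St Jeor (male): BMR = 10(95.5) + 6.25(146) − 5(26) + 5 = 955 + 912.5 − 130 + 5 = 1742.5 kcal/day.
TEE = 1742.5 × 1.45 = 2526.625 kcal/day.
Required daily deficit = 1 × 7700 ÷ 7 = 1100 kcal/day.
Target intake = 2526.625 − 1100 = 1426.625 kcal/day.

1427 Cal per day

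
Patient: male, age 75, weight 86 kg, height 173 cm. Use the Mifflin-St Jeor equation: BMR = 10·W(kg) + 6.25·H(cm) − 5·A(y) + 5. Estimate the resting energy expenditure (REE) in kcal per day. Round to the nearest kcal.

Mifflin-St Jeor (male): BMR = 10(86) + 6.25(173) − 5(75) + 5 = 860 + 1081.25 − 375 + 5 = 1571.25 kcal/day.

1571 kcal per day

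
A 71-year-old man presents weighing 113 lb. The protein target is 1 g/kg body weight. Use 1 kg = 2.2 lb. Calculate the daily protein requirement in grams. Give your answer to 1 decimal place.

Weight in kg = 113 ÷ 2.2 = 51.3636 kg.
Protein = 1 g/kg × 51.3636 kg = 51.3636 g/day.

51.4 g/day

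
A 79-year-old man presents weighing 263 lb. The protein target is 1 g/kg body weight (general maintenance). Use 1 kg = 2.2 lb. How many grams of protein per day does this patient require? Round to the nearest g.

120 g/day

Weight in kg = 263 ÷ 2.2 = 119.5455 kg.
Protein = 1 g/kg × 119.5455 kg = 119.5455 g/day.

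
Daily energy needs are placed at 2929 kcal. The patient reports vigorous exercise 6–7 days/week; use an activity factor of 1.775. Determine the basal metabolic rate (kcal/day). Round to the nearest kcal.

BMR = TEE ÷ activity factor = 2929 ÷ 1.775 = 1650.1408 kcal/day.

1650 kcal/day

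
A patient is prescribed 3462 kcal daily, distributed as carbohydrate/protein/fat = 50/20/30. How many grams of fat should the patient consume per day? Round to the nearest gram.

115 g/day

Fat energy = 30% × 3462 = 1038.6 kcal.
At 9 kcal/g: 1038.6 ÷ 9 = 115.4 g.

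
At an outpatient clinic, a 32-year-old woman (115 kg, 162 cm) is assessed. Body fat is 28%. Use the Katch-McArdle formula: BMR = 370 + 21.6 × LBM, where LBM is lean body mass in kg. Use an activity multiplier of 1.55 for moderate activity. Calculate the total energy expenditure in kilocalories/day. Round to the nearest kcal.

LBM = 115 × (1 − 0.28) = 82.8 kg. Katch-McArdle: BMR = 370 + 21.6 × 82.8 = 2158.48 kcal/day.
TEE = BMR × activity factor = 2158.48 × 1.55 = 3345.644 kcal/day.

3346 kilocalories/day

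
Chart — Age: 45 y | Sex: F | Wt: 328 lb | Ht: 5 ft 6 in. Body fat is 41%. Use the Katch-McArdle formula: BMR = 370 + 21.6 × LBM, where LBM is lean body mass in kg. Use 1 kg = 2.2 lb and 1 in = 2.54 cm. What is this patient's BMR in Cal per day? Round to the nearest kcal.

Convert to metric: weight = 328 ÷ 2.2 = 149.0909 kg; height = (5×12 + 6) × 2.54 = 66 × 2.54 = 167.64 cm.
LBM = 149.0909 × (1 − 0.41) = 87.9636 kg. Katch-McArdle: BMR = 370 + 21.6 × 87.9636 = 2270.0145 kcal/day.

2270 Cal per day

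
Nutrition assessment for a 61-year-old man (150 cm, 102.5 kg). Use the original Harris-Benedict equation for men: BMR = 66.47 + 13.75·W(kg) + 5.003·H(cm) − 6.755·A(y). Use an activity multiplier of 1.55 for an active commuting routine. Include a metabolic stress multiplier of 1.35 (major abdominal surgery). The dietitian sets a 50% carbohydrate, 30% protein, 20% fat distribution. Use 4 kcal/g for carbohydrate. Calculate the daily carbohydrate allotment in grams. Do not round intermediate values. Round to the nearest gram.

475 g/day

Harris-Benedict: BMR = 66.47 + 13.75(102.5) + 5.003(150) − 6.755(61) = 1814.24 kcal/day.
TEE = 1814.24 × 1.55 = 2812.072 kcal/day.
With stress factor 1.35: 2812.072 × 1.35 = 3796.2972 kcal/day.
Carbohydrate energy = 50% × 3796.2972 = 1898.1486 kcal.
Carbohydrate = 1898.1486 ÷ 4 kcal/g = 474.5372 g.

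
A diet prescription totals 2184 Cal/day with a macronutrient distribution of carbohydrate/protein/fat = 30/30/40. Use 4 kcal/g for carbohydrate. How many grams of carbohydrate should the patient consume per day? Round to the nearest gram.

164 g/day

Carbohydrate energy = 30% × 2184 = 655.2 kcal.
At 4 kcal/g: 655.2 ÷ 4 = 163.8 g.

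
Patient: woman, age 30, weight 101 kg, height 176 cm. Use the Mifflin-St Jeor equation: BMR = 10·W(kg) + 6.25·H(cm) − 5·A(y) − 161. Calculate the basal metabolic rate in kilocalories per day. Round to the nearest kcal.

Mifflin-St Jeor (female): BMR = 10(101) + 6.25(176) − 5(30) − 161 = 1010 + 1100 − 150 − 161 = 1799 kcal/day.

1799 kilocalories per day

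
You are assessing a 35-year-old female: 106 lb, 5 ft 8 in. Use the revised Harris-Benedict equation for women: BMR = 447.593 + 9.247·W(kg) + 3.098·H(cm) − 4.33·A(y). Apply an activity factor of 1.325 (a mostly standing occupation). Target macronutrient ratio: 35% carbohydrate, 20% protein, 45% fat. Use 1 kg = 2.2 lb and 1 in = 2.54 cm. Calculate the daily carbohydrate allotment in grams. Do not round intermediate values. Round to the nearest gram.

148 g/day

Convert to metric: weight = 106 ÷ 2.2 = 48.1818 kg; height = (5×12 + 8) × 2.54 = 68 × 2.54 = 172.72 cm.
Harris-Benedict: BMR = 447.593 + 9.247(48.1818) + 3.098(172.72) − 4.33(35) = 1276.6668 kcal/day.
TEE = 1276.6668 × 1.325 = 1691.5836 kcal/day.
Carbohydrate energy = 35% × 1691.5836 = 592.0542 kcal.
Carbohydrate = 592.0542 ÷ 4 kcal/g = 148.0136 g.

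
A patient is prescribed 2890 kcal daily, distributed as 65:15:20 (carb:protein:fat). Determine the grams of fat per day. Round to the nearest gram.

64 g/day

Fat energy = 20% × 2890 = 578 kcal.
At 9 kcal/g: 578 ÷ 9 = 64.2222 g.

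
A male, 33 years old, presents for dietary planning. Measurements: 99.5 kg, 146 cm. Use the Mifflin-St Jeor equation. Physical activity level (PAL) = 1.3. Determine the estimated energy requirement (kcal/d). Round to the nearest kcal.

Mifflin-St Jeor (male): BMR = 10(99.5) + 6.25(146) − 5(33) + 5 = 995 + 912.5 − 165 + 5 = 1747.5 kcal/day.
TEE = BMR × activity factor = 1747.5 × 1.3 = 2271.75 kcal/day.

2272 kcal/d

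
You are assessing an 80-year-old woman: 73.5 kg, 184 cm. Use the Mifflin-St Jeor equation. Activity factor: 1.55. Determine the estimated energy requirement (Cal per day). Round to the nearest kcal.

2052 Cal per day

Mifflin-St Jeor (female): BMR = 10(73.5) + 6.25(184) − 5(80) − 161 = 735 + 1150 − 400 − 161 = 1324 kcal/day.
TEE = BMR × activity factor = 1324 × 1.55 = 2052.2 kcal/day.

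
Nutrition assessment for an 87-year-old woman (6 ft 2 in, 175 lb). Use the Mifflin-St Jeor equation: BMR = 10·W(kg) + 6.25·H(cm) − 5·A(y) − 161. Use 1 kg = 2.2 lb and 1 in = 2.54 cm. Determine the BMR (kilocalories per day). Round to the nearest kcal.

Convert to metric: weight = 175 ÷ 2.2 = 79.5455 kg; height = (6×12 + 2) × 2.54 = 74 × 2.54 = 187.96 cm.
Mifflin-St Jeor (female): BMR = 10(79.5455) + 6.25(187.96) − 5(87) − 161 = 795.4545 + 1174.75 − 435 − 161 = 1374.2045 kcal/day.

1374 kilocalories per day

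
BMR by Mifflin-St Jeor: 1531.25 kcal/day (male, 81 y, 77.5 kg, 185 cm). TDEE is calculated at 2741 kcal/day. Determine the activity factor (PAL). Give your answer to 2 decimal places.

Activity factor = TEE ÷ BMR = 2741 ÷ 1531.25 = 1.79.

1.79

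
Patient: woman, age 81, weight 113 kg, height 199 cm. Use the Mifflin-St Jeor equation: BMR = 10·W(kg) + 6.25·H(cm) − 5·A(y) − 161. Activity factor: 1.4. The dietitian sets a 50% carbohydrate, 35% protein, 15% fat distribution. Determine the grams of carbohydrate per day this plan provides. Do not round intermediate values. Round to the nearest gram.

316 g/day

Mifflin-St Jeor (female): BMR = 10(113) + 6.25(199) − 5(81) − 161 = 1130 + 1243.75 − 405 − 161 = 1807.75 kcal/day.
TEE = 1807.75 × 1.4 = 2530.85 kcal/day.
Carbohydrate energy = 50% × 2530.85 = 1265.425 kcal.
Carbohydrate = 1265.425 ÷ 4 kcal/g = 316.3563 g.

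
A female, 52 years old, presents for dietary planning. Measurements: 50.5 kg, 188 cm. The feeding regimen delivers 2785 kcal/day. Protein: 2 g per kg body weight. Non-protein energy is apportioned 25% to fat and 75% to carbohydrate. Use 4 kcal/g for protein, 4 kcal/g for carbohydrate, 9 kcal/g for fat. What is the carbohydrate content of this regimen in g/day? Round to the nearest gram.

446 g/day

Protein = 2 × 50.5 = 101 g → 101 × 4 = 404 kcal.
Non-protein calories = 2785 − 404 = 2381 kcal.
Fat: 25% × 2381 = 595.25 kcal; carbohydrate: 1785.75 kcal.
Carbohydrate: 1785.75 kcal ÷ 4 kcal/g = 446.4375 g.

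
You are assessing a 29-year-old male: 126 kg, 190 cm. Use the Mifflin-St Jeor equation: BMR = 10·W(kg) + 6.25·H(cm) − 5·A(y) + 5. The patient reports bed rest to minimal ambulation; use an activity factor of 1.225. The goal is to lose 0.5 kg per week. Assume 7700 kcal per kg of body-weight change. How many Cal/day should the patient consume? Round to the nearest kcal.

Mifflin-St Jeor (male): BMR = 10(126) + 6.25(190) − 5(29) + 5 = 1260 + 1187.5 − 145 + 5 = 2307.5 kcal/day.
TEE = 2307.5 × 1.225 = 2826.6875 kcal/day.
Required daily deficit = 0.5 × 7700 ÷ 7 = 550 kcal/day.
Target intake = 2826.6875 − 550 = 2276.6875 kcal/day.

2277 Cal/day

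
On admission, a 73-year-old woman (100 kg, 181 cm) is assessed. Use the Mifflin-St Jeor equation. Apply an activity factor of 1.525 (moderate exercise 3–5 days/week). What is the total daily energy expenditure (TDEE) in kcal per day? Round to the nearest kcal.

2448 kcal per day

Mifflin-St Jeor (female): BMR = 10(100) + 6.25(181) − 5(73) − 161 = 1000 + 1131.25 − 365 − 161 = 1605.25 kcal/day.
TEE = BMR × activity factor = 1605.25 × 1.525 = 2448.0063 kcal/day.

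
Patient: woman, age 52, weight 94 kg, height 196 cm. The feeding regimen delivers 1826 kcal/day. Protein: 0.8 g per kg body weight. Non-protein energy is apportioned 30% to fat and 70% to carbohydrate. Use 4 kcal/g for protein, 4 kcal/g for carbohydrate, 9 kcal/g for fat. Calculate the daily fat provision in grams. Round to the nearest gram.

Protein = 0.8 × 94 = 75.2 g → 75.2 × 4 = 300.8 kcal.
Non-protein calories = 1826 − 300.8 = 1525.2 kcal.
Fat: 30% × 1525.2 = 457.56 kcal; carbohydrate: 1067.64 kcal.
Fat: 457.56 kcal ÷ 9 kcal/g = 50.84 g.

51 g/day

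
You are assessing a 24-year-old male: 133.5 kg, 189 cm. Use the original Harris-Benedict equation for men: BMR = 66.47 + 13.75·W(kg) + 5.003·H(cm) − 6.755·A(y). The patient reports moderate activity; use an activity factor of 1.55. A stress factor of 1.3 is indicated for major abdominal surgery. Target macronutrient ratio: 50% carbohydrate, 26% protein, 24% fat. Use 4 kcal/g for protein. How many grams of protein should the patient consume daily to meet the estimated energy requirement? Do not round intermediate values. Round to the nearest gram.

352 g/day

Harris-Benedict: BMR = 66.47 + 13.75(133.5) + 5.003(189) − 6.755(24) = 2685.542 kcal/day.
TEE = 2685.542 × 1.55 = 4162.5901 kcal/day.
With stress factor 1.3: 4162.5901 × 1.3 = 5411.3671 kcal/day.
Protein energy = 26% × 5411.3671 = 1406.9555 kcal.
Protein = 1406.9555 ÷ 4 kcal/g = 351.7389 g.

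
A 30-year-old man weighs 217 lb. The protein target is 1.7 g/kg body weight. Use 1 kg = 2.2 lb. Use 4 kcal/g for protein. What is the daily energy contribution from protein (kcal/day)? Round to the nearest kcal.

Weight in kg = 217 ÷ 2.2 = 98.6364 kg.
Protein = 1.7 g/kg × 98.6364 kg = 167.6818 g/day.
Protein energy = 167.6818 g × 4 kcal/g = 670.7273 kcal/day.

671 kcal/day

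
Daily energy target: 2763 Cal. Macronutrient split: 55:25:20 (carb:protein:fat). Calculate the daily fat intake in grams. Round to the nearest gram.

61 g/day

Fat energy = 20% × 2763 = 552.6 kcal.
At 9 kcal/g: 552.6 ÷ 9 = 61.4 g.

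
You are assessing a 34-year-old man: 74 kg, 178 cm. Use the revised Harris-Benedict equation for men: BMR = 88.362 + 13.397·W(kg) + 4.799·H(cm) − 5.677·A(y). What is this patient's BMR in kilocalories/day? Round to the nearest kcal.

1741 kilocalories/day

Harris-Benedict: BMR = 88.362 + 13.397(74) + 4.799(178) − 5.677(34) = 1740.944 kcal/day.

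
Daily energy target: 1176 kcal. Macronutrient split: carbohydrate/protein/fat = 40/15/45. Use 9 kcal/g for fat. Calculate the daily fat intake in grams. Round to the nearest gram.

Fat energy = 45% × 1176 = 529.2 kcal.
At 9 kcal/g: 529.2 ÷ 9 = 58.8 g.

59 g/day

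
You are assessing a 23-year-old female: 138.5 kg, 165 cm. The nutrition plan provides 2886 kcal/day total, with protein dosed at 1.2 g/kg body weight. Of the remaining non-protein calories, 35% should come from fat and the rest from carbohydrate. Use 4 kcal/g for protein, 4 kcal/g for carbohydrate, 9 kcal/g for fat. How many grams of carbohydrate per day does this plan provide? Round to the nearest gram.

361 g/day

Protein = 1.2 × 138.5 = 166.2 g → 166.2 × 4 = 664.8 kcal.
Non-protein calories = 2886 − 664.8 = 2221.2 kcal.
Fat: 35% × 2221.2 = 777.42 kcal; carbohydrate: 1443.78 kcal.
Carbohydrate: 1443.78 kcal ÷ 4 kcal/g = 360.945 g.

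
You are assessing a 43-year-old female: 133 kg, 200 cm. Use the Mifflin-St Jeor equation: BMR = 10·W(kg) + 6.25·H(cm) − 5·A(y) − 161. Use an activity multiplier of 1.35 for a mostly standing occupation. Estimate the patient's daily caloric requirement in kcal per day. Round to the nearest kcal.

2975 kcal per day

Mifflin-St Jeor (female): BMR = 10(133) + 6.25(200) − 5(43) − 161 = 1330 + 1250 − 215 − 161 = 2204 kcal/day.
TEE = BMR × activity factor = 2204 × 1.35 = 2975.4 kcal/day.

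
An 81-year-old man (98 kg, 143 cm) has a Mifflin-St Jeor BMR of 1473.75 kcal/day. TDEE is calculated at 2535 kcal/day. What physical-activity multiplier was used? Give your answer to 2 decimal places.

1.72

Activity factor = TEE ÷ BMR = 2535 ÷ 1473.75 = 1.72.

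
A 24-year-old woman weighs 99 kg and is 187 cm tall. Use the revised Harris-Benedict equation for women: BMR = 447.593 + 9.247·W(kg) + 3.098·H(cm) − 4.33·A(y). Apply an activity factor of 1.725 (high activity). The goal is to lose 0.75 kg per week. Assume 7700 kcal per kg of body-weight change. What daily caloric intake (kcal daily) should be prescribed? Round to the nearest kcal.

2346 kcal daily

Harris-Benedict: BMR = 447.593 + 9.247(99) + 3.098(187) − 4.33(24) = 1838.452 kcal/day.
TEE = 1838.452 × 1.725 = 3171.3297 kcal/day.
Required daily deficit = 0.75 × 7700 ÷ 7 = 825 kcal/day.
Target intake = 3171.3297 − 825 = 2346.3297 kcal/day.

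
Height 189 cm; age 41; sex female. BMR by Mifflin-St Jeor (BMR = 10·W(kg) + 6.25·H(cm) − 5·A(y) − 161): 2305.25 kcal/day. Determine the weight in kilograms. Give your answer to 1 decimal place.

149.0 kg

2305.25 = 10·W + 6.25(189) − 5(41) − 161
10·W = 2305.25 − 815.25 = 1490, so W = 149 kg.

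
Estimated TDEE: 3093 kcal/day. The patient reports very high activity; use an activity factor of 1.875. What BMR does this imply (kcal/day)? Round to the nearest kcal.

1650 kcal/day

BMR = TEE ÷ activity factor = 3093 ÷ 1.875 = 1649.6 kcal/day.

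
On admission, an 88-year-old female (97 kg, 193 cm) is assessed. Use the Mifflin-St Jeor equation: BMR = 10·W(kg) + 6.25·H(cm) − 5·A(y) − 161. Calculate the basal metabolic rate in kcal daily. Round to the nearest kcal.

1575 kcal daily

Mifflin-St Jeor (female): BMR = 10(97) + 6.25(193) − 5(88) − 161 = 970 + 1206.25 − 440 − 161 = 1575.25 kcal/day.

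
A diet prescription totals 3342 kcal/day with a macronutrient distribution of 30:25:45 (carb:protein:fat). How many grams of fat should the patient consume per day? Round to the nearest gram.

167 g/day

Fat energy = 45% × 3342 = 1503.9 kcal.
At 9 kcal/g: 1503.9 ÷ 9 = 167.1 g.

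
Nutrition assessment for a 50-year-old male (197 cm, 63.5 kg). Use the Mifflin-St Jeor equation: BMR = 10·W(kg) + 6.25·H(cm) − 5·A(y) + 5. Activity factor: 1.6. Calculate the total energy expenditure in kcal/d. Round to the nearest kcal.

2594 kcal/d

Mifflin-St Jeor (male): BMR = 10(63.5) + 6.25(197) − 5(50) + 5 = 635 + 1231.25 − 250 + 5 = 1621.25 kcal/day.
TEE = BMR × activity factor = 1621.25 × 1.6 = 2594 kcal/day.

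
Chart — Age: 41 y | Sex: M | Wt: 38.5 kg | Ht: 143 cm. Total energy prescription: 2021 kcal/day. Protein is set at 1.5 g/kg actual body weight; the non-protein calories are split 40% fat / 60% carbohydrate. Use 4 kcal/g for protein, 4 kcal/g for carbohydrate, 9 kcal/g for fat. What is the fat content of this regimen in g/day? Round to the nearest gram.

80 g/day

Protein = 1.5 × 38.5 = 57.75 g → 57.75 × 4 = 231 kcal.
Non-protein calories = 2021 − 231 = 1790 kcal.
Fat: 40% × 1790 = 716 kcal; carbohydrate: 1074 kcal.
Fat: 716 kcal ÷ 9 kcal/g = 79.5556 g.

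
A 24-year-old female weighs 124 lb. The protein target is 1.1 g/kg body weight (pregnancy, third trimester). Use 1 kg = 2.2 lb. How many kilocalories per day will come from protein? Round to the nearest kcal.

Weight in kg = 124 ÷ 2.2 = 56.3636 kg.
Protein = 1.1 g/kg × 56.3636 kg = 62 g/day.
Protein energy = 62 g × 4 kcal/g = 248 kcal/day.

248 kcal/day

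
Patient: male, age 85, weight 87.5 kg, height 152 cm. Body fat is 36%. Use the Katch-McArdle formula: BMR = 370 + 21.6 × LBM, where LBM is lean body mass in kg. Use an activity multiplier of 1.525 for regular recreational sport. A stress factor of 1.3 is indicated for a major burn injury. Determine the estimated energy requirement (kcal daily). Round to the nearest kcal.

LBM = 87.5 × (1 − 0.36) = 56 kg. Katch-McArdle: BMR = 370 + 21.6 × 56 = 1579.6 kcal/day.
TEE = BMR × activity factor = 1579.6 × 1.525 = 2408.89 kcal/day.
Apply stress factor: 2408.89 × 1.3 = 3131.557 kcal/day.

3132 kcal daily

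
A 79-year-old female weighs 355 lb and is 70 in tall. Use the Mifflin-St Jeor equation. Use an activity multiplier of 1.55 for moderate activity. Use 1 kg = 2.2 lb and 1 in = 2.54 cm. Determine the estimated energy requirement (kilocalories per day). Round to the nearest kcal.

Convert to metric: weight = 355 ÷ 2.2 = 161.3636 kg; height = 70 × 2.54 = 177.8 cm.
Mifflin-St Jeor (female): BMR = 10(161.3636) + 6.25(177.8) − 5(79) − 161 = 1613.6364 + 1111.25 − 395 − 161 = 2168.8864 kcal/day.
TEE = BMR × activity factor = 2168.8864 × 1.55 = 3361.7739 kcal/day.

3362 kilocalories per day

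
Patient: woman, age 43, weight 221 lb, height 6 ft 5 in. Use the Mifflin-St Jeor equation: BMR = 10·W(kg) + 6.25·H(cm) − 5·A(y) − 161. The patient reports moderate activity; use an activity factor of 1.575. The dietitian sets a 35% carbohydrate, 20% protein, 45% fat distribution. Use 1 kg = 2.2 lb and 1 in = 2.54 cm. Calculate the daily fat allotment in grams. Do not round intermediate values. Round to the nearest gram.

Convert to metric: weight = 221 ÷ 2.2 = 100.4545 kg; height = (6×12 + 5) × 2.54 = 77 × 2.54 = 195.58 cm.
Mifflin-St Jeor (female): BMR = 10(100.4545) + 6.25(195.58) − 5(43) − 161 = 1004.5455 + 1222.375 − 215 − 161 = 1850.9205 kcal/day.
TEE = 1850.9205 × 1.575 = 2915.1997 kcal/day.
Fat energy = 45% × 2915.1997 = 1311.8399 kcal.
Fat = 1311.8399 ÷ 9 kcal/g = 145.76 g.

146 g/day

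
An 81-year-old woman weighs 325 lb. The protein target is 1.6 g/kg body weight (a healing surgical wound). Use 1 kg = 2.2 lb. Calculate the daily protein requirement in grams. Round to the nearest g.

Weight in kg = 325 ÷ 2.2 = 147.7273 kg.
Protein = 1.6 g/kg × 147.7273 kg = 236.3636 g/day.

236 g/day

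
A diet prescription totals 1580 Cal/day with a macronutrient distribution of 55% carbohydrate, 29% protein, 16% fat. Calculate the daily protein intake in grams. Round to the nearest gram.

Protein energy = 29% × 1580 = 458.2 kcal.
At 4 kcal/g: 458.2 ÷ 4 = 114.55 g.

115 g/day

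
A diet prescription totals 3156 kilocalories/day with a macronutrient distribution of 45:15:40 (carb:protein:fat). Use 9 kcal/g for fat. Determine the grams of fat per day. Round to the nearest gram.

140 g/day

Fat energy = 40% × 3156 = 1262.4 kcal.
At 9 kcal/g: 1262.4 ÷ 9 = 140.2667 g.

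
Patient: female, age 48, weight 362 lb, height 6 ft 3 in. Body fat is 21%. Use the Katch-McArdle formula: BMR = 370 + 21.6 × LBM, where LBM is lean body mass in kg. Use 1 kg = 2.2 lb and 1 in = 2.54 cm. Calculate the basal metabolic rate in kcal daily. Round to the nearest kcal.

3178 kcal daily

Convert to metric: weight = 362 ÷ 2.2 = 164.5455 kg; height = (6×12 + 3) × 2.54 = 75 × 2.54 = 190.5 cm.
LBM = 164.5455 × (1 − 0.21) = 129.9909 kg. Katch-McArdle: BMR = 370 + 21.6 × 129.9909 = 3177.8036 kcal/day.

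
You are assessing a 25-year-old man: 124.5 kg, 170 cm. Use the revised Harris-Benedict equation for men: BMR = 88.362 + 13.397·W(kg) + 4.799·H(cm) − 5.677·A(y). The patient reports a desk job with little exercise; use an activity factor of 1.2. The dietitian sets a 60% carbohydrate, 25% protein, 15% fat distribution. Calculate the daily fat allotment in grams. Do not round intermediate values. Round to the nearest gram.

49 g/day

Harris-Benedict: BMR = 88.362 + 13.397(124.5) + 4.799(170) − 5.677(25) = 2430.1935 kcal/day.
TEE = 2430.1935 × 1.2 = 2916.2322 kcal/day.
Fat energy = 15% × 2916.2322 = 437.4348 kcal.
Fat = 437.4348 ÷ 9 kcal/g = 48.6039 g.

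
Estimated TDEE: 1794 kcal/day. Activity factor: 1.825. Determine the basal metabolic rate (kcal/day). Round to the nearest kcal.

BMR = TEE ÷ activity factor = 1794 ÷ 1.825 = 983.0137 kcal/day.

983 kcal/day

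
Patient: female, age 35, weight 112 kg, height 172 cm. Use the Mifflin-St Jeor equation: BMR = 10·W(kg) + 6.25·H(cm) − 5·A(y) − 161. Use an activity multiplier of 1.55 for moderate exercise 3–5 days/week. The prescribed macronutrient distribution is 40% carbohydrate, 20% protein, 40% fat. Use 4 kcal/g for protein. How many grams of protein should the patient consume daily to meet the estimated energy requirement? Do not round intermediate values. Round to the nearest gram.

Mifflin-St Jeor (female): BMR = 10(112) + 6.25(172) − 5(35) − 161 = 1120 + 1075 − 175 − 161 = 1859 kcal/day.
TEE = 1859 × 1.55 = 2881.45 kcal/day.
Protein energy = 20% × 2881.45 = 576.29 kcal.
Protein = 576.29 ÷ 4 kcal/g = 144.0725 g.

144 g/day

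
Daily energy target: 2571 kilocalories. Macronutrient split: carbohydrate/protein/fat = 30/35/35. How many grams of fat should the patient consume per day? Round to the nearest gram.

100 g/day

Fat energy = 35% × 2571 = 899.85 kcal.
At 9 kcal/g: 899.85 ÷ 9 = 99.9833 g.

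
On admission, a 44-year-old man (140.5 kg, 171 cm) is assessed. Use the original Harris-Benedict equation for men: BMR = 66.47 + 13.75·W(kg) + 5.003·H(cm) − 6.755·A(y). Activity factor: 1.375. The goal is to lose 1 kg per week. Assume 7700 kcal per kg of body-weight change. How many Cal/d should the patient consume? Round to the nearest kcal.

Harris-Benedict: BMR = 66.47 + 13.75(140.5) + 5.003(171) − 6.755(44) = 2556.638 kcal/day.
TEE = 2556.638 × 1.375 = 3515.3773 kcal/day.
Required daily deficit = 1 × 7700 ÷ 7 = 1100 kcal/day.
Target intake = 3515.3773 − 1100 = 2415.3773 kcal/day.

2415 Cal/d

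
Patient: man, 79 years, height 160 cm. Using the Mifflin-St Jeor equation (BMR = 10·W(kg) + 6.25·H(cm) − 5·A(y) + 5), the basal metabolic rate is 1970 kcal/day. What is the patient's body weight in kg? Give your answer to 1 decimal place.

136.0 kg

1970 = 10·W + 6.25(160) − 5(79) + 5
10·W = 1970 − 610 = 1360, so W = 136 kg.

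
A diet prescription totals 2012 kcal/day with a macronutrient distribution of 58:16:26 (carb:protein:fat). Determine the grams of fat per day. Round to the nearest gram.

Fat energy = 26% × 2012 = 523.12 kcal.
At 9 kcal/g: 523.12 ÷ 9 = 58.1244 g.

58 g/day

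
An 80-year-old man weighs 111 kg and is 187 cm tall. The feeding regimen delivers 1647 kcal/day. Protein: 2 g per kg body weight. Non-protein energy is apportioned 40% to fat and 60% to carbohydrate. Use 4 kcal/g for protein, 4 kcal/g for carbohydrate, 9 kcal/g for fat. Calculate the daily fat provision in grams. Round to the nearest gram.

Protein = 2 × 111 = 222 g → 222 × 4 = 888 kcal.
Non-protein calories = 1647 − 888 = 759 kcal.
Fat: 40% × 759 = 303.6 kcal; carbohydrate: 455.4 kcal.
Fat: 303.6 kcal ÷ 9 kcal/g = 33.7333 g.

34 g/day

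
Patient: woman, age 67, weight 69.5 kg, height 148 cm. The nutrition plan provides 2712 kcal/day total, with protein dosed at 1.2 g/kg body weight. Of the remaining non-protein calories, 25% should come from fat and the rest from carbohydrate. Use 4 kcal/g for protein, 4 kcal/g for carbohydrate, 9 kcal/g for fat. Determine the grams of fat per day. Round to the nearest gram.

Protein = 1.2 × 69.5 = 83.4 g → 83.4 × 4 = 333.6 kcal.
Non-protein calories = 2712 − 333.6 = 2378.4 kcal.
Fat: 25% × 2378.4 = 594.6 kcal; carbohydrate: 1783.8 kcal.
Fat: 594.6 kcal ÷ 9 kcal/g = 66.0667 g.

66 g/day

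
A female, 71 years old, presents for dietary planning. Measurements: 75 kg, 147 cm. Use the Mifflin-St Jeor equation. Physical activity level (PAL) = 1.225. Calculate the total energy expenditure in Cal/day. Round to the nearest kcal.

Mifflin-St Jeor (female): BMR = 10(75) + 6.25(147) − 5(71) − 161 = 750 + 918.75 − 355 − 161 = 1152.75 kcal/day.
TEE = BMR × activity factor = 1152.75 × 1.225 = 1412.1188 kcal/day.

1412 Cal/day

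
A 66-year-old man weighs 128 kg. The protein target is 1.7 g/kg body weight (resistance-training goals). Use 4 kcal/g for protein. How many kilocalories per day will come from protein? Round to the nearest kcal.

870 kcal/day

Protein = 1.7 g/kg × 128 kg = 217.6 g/day.
Protein energy = 217.6 g × 4 kcal/g = 870.4 kcal/day.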